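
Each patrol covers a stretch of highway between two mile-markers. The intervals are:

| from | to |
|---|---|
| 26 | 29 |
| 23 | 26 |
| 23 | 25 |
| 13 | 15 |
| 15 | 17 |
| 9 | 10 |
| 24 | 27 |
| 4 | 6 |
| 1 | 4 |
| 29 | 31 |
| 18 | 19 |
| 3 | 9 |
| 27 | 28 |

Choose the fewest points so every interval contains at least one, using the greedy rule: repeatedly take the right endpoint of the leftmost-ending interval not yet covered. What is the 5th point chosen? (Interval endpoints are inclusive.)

Sorted: [1,4] [4,6] [3,9] [9,10] [13,15] [15,17] [18,19] [23,25] [23,26] [24,27] [27,28] [26,29] [29,31]
{[1,4],[4,6],[3,9]} hit by 4; {[9,10]} hit by 10; {[13,15],[15,17]} hit by 15; {[18,19]} hit by 19; {[23,25],[23,26],[24,27]} hit by 25; {[27,28],[26,29]} hit by 28; {[29,31]} hit by 31.
Points: 4, 10, 15, 19, 25, 28, 31 (7 total).

25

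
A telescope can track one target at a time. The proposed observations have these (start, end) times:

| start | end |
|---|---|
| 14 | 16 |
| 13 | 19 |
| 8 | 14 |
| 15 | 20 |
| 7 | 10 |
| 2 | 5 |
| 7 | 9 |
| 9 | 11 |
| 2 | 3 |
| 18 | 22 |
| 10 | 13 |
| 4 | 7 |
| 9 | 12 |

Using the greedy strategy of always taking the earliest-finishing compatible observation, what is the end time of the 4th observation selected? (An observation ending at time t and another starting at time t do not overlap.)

Sort by end time and greedily take each interval whose start is ≥ the last chosen end.
By end time: (2,3), (2,5), (4,7), (7,9), (7,10), (9,11), (9,12), (10,13), (8,14), (14,16), (13,19), (15,20), (18,22).
Pick (2,3); next start ≥ 3 → (4,7); next start ≥ 7 → (7,9); next start ≥ 9 → (9,11); next start ≥ 11 → (14,16); next start ≥ 16 → (18,22).
Selected: (2,3) (4,7) (7,9) (9,11) (14,16) (18,22)

11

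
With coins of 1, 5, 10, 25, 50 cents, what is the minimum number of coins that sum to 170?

170 − 3×50→20 − 2×10→0
Total coins = 3 + 2 = 5

5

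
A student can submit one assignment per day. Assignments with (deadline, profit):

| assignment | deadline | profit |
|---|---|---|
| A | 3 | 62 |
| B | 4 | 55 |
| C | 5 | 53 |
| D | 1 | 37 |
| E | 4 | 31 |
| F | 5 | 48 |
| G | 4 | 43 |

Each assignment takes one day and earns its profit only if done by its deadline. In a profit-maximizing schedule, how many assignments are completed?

5

Take jobs in profit order; each goes to the latest open slot no later than its deadline.
Profit order: A=62 B=55 C=53 F=48 G=43 D=37 E=31
Assign: A→slot 3, B→slot 4, C→slot 5, F→slot 2, G→slot 1, D skipped, E skipped.
Slots: [1:G] [2:F] [3:A] [4:B] [5:C]
5 of 7 scheduled.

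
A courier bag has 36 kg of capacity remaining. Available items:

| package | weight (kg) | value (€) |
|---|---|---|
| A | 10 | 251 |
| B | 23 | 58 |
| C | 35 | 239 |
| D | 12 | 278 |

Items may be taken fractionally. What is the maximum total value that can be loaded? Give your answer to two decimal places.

Sort by value per unit weight and fill in that order.
Order: A (251/10=25.10) > D (278/12=23.17) > C (239/35=6.83) > B (58/23=2.52)
Fill: take A (10 @ 251) → take D (12 @ 278) → take 14/35 of C → 95.60; 36/36 used.
Total value = 624.60

624.60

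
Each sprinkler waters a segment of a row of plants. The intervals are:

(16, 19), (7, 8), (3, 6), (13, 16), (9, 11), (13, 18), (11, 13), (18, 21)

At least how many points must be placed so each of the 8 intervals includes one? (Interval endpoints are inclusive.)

5

Sort by right endpoint; whenever an interval is uncovered, place a point at its right end.
By right end: [3,6]  [7,8]  [9,11]  [11,13]  [13,16]  [13,18]  [16,19]  [18,21]
[3,6] uncovered → point at 6; [7,8] uncovered → point at 8; [9,11] uncovered → point at 11; [13,16] uncovered → point at 16; [18,21] uncovered → point at 21.
Points: 6, 8, 11, 16, 21 (5 total).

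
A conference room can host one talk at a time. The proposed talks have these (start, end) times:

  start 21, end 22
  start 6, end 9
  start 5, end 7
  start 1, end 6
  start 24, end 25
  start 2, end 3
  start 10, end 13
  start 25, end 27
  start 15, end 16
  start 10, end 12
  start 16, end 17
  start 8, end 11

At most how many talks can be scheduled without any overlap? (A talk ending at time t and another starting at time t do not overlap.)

Order by finish time; keep every interval that doesn't clash with the previous kept one.
Sorted by end: (2,3)  (1,6)  (5,7)  (6,9)  (8,11)  (10,12)  (10,13)  (15,16)  (16,17)  (21,22)  (24,25)  (25,27)
take (2,3); take (5,7); take (8,11); take (15,16); take (16,17); take (21,22); take (24,25); take (25,27).
Selected 8 talks.

8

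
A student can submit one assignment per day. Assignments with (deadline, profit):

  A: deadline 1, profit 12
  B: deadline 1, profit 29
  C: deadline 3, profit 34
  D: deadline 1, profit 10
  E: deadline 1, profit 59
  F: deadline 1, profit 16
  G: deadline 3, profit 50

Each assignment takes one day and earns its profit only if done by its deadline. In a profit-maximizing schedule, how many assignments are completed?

3

By profit: E(d1,59), G(d3,50), C(d3,34), B(d1,29), F(d1,16), A(d1,12), D(d1,10)
E→slot 1; G→slot 3; C→slot 2; B skipped; F skipped; A skipped; D skipped.
3 of 7 scheduled.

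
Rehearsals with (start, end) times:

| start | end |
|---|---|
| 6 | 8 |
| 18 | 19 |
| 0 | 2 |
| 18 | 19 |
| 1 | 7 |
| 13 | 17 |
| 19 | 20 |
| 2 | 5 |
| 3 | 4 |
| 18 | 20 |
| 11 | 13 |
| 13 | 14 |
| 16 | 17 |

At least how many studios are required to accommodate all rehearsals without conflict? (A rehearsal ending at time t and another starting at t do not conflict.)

Count concurrent intervals with a sweep; the peak is the room count.
Events (time:±→running): 0:+→1 1:+→2 2:-→1 2:+→2 3:+→3 … peak 3.

3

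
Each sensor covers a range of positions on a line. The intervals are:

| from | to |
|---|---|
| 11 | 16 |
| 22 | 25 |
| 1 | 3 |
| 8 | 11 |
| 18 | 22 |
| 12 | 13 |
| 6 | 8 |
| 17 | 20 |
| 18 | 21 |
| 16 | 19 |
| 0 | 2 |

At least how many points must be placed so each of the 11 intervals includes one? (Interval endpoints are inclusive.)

Sorted: [0,2] [1,3] [6,8] [8,11] [12,13] [11,16] [16,19] [17,20] [18,21] [18,22] [22,25]
{[0,2],[1,3]} hit by 2; {[6,8],[8,11]} hit by 8; {[12,13],[11,16]} hit by 13; {[16,19],[17,20],[18,21],[18,22]} hit by 19; {[22,25]} hit by 25.
Points: 2, 8, 13, 19, 25 (5 total).

5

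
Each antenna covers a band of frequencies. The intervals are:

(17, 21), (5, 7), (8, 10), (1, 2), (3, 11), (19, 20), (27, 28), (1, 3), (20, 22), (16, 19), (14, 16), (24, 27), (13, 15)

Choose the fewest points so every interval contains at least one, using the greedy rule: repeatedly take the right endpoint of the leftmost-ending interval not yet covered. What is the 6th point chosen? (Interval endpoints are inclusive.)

22

By right end: [1,2]  [1,3]  [5,7]  [8,10]  [3,11]  [13,15]  [14,16]  [16,19]  [19,20]  [17,21]  [20,22]  [24,27]  [27,28]
[1,2] uncovered → point at 2; [5,7] uncovered → point at 7; [8,10] uncovered → point at 10; [13,15] uncovered → point at 15; [16,19] uncovered → point at 19; [20,22] uncovered → point at 22; [24,27] uncovered → point at 27.
Points: 2, 7, 10, 15, 19, 22, 27 (7 total).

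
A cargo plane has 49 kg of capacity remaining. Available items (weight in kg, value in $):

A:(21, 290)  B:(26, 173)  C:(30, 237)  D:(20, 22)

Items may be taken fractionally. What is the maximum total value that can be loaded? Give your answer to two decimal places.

Greedy by value/weight ratio, highest first.
Order: A (290/21=13.81) > C (237/30=7.90) > B (173/26=6.65) > D (22/20=1.10)
Fill: take A (21 @ 290) → take 28/30 of C → 221.20; 49/49 used.
Total value = 511.20

511.20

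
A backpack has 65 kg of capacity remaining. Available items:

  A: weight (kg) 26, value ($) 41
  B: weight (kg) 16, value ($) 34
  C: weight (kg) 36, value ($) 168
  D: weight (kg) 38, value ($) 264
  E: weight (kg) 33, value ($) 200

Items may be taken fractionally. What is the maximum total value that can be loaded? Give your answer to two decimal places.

Order: D (264/38=6.95) > E (200/33=6.06) > C (168/36=4.67) > B (34/16=2.12) > A (41/26=1.58)
Fill: take D (38 @ 264) → take 27/33 of E → 163.64; 65/65 used.
Total value = 427.64

427.64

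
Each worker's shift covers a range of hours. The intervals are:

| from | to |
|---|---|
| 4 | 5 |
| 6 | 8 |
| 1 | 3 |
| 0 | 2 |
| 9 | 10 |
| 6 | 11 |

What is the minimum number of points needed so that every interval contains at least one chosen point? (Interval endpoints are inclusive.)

Sort by right endpoint; whenever an interval is uncovered, place a point at its right end.
Sorted: [0,2] [1,3] [4,5] [6,8] [9,10] [6,11]
{[0,2],[1,3]} hit by 2; {[4,5]} hit by 5; {[6,8]} hit by 8; {[9,10],[6,11]} hit by 10.
Points: 2, 5, 8, 10 (4 total).

4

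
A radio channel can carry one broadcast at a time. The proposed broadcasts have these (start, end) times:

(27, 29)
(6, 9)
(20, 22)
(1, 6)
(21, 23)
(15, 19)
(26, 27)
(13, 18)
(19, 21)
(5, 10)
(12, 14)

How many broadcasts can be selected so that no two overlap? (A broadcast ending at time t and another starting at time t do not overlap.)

8

Greedy by earliest finish: after sorting by end time, pick each interval compatible with the last pick.
By end time: (1,6), (6,9), (5,10), (12,14), (13,18), (15,19), (19,21), (20,22), (21,23), (26,27), (27,29).
Pick (1,6); next start ≥ 6 → (6,9); next start ≥ 9 → (12,14); next start ≥ 14 → (15,19); next start ≥ 19 → (19,21); next start ≥ 21 → (21,23); next start ≥ 23 → (26,27); next start ≥ 27 → (27,29).
Selected 8 broadcasts.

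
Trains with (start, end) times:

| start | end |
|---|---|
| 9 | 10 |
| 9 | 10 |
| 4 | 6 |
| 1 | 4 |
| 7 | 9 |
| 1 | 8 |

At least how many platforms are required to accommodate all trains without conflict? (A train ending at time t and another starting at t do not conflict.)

Events (time:±→running): 1:+→1 1:+→2 … peak 2.

2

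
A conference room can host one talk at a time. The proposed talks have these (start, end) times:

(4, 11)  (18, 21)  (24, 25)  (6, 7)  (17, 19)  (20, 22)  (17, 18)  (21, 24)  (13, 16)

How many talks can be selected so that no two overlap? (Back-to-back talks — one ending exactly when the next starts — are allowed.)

6

Sorted by end: (6,7)  (4,11)  (13,16)  (17,18)  (17,19)  (18,21)  (20,22)  (21,24)  (24,25)
take (6,7); take (13,16); take (17,18); take (18,21); take (21,24); take (24,25).
Selected 6 talks.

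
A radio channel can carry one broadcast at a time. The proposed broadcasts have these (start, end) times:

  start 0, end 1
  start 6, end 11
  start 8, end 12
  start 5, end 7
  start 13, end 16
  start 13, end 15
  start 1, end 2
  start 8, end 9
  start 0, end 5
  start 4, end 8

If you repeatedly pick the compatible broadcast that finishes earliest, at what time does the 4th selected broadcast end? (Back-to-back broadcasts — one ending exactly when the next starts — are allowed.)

Order by finish time; keep every interval that doesn't clash with the previous kept one.
Sorted by end: (0,1)  (1,2)  (0,5)  (5,7)  (4,8)  (8,9)  (6,11)  (8,12)  (13,15)  (13,16)
take (0,1); take (1,2); skip (0,5); take (5,7); take (8,9); skip (6,11); take (13,15).
Selected: (0,1) (1,2) (5,7) (8,9) (13,15)

9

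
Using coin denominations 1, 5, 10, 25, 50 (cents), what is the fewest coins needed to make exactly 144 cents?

Greedy: take as many of the largest coin as possible, then repeat with the remainder.
144 = 2×50 + 1×25 + 1×10 + 1×5 + 4×1
Total coins = 2 + 1 + 1 + 1 + 4 = 9

9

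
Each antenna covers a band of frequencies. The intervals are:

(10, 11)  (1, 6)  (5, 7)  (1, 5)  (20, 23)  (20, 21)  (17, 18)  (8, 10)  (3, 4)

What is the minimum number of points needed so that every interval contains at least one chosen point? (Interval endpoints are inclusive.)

5

Sort by right endpoint; whenever an interval is uncovered, place a point at its right end.
Sorted: [3,4] [1,5] [1,6] [5,7] [8,10] [10,11] [17,18] [20,21] [20,23]
{[3,4],[1,5],[1,6]} hit by 4; {[5,7]} hit by 7; {[8,10],[10,11]} hit by 10; {[17,18]} hit by 18; {[20,21],[20,23]} hit by 21.
Points: 4, 7, 10, 18, 21 (5 total).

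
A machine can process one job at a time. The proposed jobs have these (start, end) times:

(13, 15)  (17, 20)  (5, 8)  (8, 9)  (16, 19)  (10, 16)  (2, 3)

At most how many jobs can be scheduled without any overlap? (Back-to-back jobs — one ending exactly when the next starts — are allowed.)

5

Sort by end time and greedily take each interval whose start is ≥ the last chosen end.
By end time: (2,3), (5,8), (8,9), (13,15), (10,16), (16,19), (17,20).
Pick (2,3); next start ≥ 3 → (5,8); next start ≥ 8 → (8,9); next start ≥ 9 → (13,15); next start ≥ 15 → (16,19).
Selected 5 jobs.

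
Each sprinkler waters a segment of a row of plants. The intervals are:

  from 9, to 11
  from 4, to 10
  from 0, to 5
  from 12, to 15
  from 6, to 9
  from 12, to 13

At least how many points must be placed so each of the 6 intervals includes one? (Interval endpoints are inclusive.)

3

By right end: [0,5]  [6,9]  [4,10]  [9,11]  [12,13]  [12,15]
[0,5] uncovered → point at 5; [6,9] uncovered → point at 9; [12,13] uncovered → point at 13.
Points: 5, 9, 13 (3 total).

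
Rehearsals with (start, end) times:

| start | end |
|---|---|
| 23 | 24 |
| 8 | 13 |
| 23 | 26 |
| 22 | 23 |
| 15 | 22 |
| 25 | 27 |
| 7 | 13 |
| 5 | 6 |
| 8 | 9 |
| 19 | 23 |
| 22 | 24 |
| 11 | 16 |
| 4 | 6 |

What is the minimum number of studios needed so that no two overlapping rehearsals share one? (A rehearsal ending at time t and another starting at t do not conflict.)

starts: [4, 5, 7, 8, 8, 11, 15, 19, 22, 22, 23, 23, 25]
ends:   [6, 6, 9, 13, 13, 16, 22, 23, 23, 24, 24, 26, 27]
s4→1 s5→2 e6→1 e6→0 s7→1 s8→2 s8→3  — peak 3.

3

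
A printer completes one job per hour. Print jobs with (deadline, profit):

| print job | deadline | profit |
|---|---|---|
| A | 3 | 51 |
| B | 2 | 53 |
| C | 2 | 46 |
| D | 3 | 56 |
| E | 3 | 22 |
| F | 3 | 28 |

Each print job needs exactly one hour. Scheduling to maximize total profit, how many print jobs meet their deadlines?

3

Sort by profit descending; place each in the latest free slot ≤ its deadline.
Profit order: D=56 B=53 A=51 C=46 F=28 E=22
Assign: D→slot 3, B→slot 2, A→slot 1, C skipped, F skipped, E skipped.
Slots: [1:A] [2:B] [3:D]
3 of 6 scheduled.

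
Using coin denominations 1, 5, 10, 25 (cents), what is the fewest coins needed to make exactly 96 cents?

Use the largest denomination that fits, subtract, and repeat.
96 = 3×25 + 2×10 + 1×1
Total coins = 3 + 2 + 1 = 6

6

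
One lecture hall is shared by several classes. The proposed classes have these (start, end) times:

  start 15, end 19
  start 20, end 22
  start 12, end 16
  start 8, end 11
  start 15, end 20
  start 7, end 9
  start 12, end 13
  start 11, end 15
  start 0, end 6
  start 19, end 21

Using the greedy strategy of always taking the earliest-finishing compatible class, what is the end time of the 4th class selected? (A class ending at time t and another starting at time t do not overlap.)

Order by finish time; keep every interval that doesn't clash with the previous kept one.
By end time: (0,6), (7,9), (8,11), (12,13), (11,15), (12,16), (15,19), (15,20), (19,21), (20,22).
Pick (0,6); next start ≥ 6 → (7,9); next start ≥ 9 → (12,13); next start ≥ 13 → (15,19); next start ≥ 19 → (19,21).
Selected: (0,6) (7,9) (12,13) (15,19) (19,21)

19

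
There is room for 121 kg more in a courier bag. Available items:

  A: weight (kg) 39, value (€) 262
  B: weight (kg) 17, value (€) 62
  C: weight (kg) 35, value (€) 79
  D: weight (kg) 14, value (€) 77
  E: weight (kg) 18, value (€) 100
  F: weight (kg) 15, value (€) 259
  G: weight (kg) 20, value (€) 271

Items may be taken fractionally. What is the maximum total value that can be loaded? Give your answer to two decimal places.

Order: F (259/15=17.27) > G (271/20=13.55) > A (262/39=6.72) > E (100/18=5.56) > D (77/14=5.50) > B (62/17=3.65) > C (79/35=2.26)
Fill: take F (15 @ 259) → take G (20 @ 271) → take A (39 @ 262) → take E (18 @ 100) → take D (14 @ 77) → take 15/17 of B → 54.71; 121/121 used.
Total value = 1023.71

1023.71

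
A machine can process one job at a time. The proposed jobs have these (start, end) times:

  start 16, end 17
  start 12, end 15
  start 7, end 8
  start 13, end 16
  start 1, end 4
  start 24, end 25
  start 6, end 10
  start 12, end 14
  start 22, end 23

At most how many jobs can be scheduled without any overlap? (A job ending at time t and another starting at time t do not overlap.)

6

By end time: (1,4), (7,8), (6,10), (12,14), (12,15), (13,16), (16,17), (22,23), (24,25).
Pick (1,4); next start ≥ 4 → (7,8); next start ≥ 8 → (12,14); next start ≥ 14 → (16,17); next start ≥ 17 → (22,23); next start ≥ 23 → (24,25).
Selected 6 jobs.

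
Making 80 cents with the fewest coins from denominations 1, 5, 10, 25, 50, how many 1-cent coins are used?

0

Greedy: take as many of the largest coin as possible, then repeat with the remainder.
80 = 1×50 + 1×25 + 1×5
Count of 1: 0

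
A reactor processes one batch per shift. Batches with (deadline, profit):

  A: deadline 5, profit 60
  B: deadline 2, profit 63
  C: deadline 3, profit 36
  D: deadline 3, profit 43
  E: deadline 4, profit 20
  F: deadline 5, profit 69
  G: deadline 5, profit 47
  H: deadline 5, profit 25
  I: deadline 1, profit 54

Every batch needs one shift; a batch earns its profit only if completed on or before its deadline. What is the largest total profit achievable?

293

By profit: F(d5,69), B(d2,63), A(d5,60), I(d1,54), G(d5,47), D(d3,43), C(d3,36), H(d5,25), E(d4,20)
F→slot 5; B→slot 2; A→slot 4; I→slot 1; G→slot 3; D skipped; C skipped; H skipped; E skipped.
Profit = 54 + 63 + 47 + 60 + 69 = 293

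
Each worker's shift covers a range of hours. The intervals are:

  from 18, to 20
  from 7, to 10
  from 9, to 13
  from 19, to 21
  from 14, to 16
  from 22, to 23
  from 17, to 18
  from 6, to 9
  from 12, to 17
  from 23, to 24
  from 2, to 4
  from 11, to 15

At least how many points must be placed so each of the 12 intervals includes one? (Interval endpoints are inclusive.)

6

Sort by right endpoint; whenever an interval is uncovered, place a point at its right end.
By right end: [2,4]  [6,9]  [7,10]  [9,13]  [11,15]  [14,16]  [12,17]  [17,18]  [18,20]  [19,21]  [22,23]  [23,24]
[2,4] uncovered → point at 4; [6,9] uncovered → point at 9; [11,15] uncovered → point at 15; [17,18] uncovered → point at 18; [19,21] uncovered → point at 21; [22,23] uncovered → point at 23.
Points: 4, 9, 15, 18, 21, 23 (6 total).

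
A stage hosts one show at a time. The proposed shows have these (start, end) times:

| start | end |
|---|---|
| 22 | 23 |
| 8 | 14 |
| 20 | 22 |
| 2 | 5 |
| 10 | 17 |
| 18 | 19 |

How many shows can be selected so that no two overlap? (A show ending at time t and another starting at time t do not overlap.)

5

Sort by end time and greedily take each interval whose start is ≥ the last chosen end.
Sorted by end: (2,5)  (8,14)  (10,17)  (18,19)  (20,22)  (22,23)
take (2,5); take (8,14); skip (10,17); take (18,19); take (20,22); take (22,23).
Selected 5 shows.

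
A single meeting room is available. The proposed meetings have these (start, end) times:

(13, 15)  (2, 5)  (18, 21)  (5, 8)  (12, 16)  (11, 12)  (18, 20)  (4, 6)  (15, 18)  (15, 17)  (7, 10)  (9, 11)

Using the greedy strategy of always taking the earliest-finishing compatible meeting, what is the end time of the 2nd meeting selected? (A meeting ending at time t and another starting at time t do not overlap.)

By end time: (2,5), (4,6), (5,8), (7,10), (9,11), (11,12), (13,15), (12,16), (15,17), (15,18), (18,20), (18,21).
Pick (2,5); next start ≥ 5 → (5,8); next start ≥ 8 → (9,11); next start ≥ 11 → (11,12); next start ≥ 12 → (13,15); next start ≥ 15 → (15,17); next start ≥ 17 → (18,20).
Selected: (2,5) (5,8) (9,11) (11,12) (13,15) (15,17) (18,20)

8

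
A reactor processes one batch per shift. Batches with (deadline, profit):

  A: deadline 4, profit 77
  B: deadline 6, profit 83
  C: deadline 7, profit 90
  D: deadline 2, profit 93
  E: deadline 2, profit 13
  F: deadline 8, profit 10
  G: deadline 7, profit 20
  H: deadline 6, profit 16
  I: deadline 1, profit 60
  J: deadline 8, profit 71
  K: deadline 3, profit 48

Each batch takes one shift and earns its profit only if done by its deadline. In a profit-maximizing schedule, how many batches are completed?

Sort by profit descending; place each in the latest free slot ≤ its deadline.
By profit: D(d2,93), C(d7,90), B(d6,83), A(d4,77), J(d8,71), I(d1,60), K(d3,48), G(d7,20), H(d6,16), E(d2,13), F(d8,10)
D→slot 2; C→slot 7; B→slot 6; A→slot 4; J→slot 8; I→slot 1; K→slot 3; G→slot 5; H skipped; E skipped; F skipped.
8 of 11 scheduled.

8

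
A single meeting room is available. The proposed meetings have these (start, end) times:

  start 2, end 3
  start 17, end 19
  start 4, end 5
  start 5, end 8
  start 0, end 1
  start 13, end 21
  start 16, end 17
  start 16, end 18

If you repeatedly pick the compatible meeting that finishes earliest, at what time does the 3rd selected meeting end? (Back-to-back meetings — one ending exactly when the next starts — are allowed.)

Sorted by end: (0,1)  (2,3)  (4,5)  (5,8)  (16,17)  (16,18)  (17,19)  (13,21)
take (0,1); take (2,3); take (4,5); take (5,8); take (16,17); take (17,19); skip (13,21).
Selected: (0,1) (2,3) (4,5) (5,8) (16,17) (17,19)

5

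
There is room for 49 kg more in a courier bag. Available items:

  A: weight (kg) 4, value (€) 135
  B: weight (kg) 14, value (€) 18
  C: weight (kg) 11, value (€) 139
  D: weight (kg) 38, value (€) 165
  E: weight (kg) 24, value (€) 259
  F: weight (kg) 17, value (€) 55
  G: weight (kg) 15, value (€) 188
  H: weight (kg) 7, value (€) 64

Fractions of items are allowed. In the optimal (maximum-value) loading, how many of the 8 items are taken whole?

Sort by value per unit weight and fill in that order.
Order: A (135/4=33.75) > C (139/11=12.64) > G (188/15=12.53) > E (259/24=10.79) > H (64/7=9.14) > D (165/38=4.34) > F (55/17=3.24) > B (18/14=1.29)
Fill: take A (4 @ 135) → take C (11 @ 139) → take G (15 @ 188) → take 19/24 of E → 205.04; 49/49 used.
3 item(s) taken whole; one partial (take 19/24 of E).

3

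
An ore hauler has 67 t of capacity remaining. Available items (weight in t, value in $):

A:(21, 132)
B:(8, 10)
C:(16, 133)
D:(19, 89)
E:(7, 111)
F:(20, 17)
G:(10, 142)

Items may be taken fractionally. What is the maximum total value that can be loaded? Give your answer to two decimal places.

578.89

Greedy by value/weight ratio, highest first.
Ratios (sorted): E 15.86, G 14.20, C 8.31, A 6.29, D 4.68, B 1.25, F 0.85
take E (7 @ 111); take G (10 @ 142); take C (16 @ 133); take A (21 @ 132); take 13/19 of D → 60.89. Capacity used 67/67.
Total value = 578.89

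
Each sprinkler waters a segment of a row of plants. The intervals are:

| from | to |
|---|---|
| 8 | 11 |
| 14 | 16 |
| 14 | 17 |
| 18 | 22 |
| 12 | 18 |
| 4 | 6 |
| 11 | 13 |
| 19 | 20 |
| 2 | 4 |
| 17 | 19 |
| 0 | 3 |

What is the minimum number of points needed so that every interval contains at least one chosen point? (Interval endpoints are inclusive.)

5

Sort by right endpoint; whenever an interval is uncovered, place a point at its right end.
By right end: [0,3]  [2,4]  [4,6]  [8,11]  [11,13]  [14,16]  [14,17]  [12,18]  [17,19]  [19,20]  [18,22]
[0,3] uncovered → point at 3; [4,6] uncovered → point at 6; [8,11] uncovered → point at 11; [14,16] uncovered → point at 16; [17,19] uncovered → point at 19.
Points: 3, 6, 11, 16, 19 (5 total).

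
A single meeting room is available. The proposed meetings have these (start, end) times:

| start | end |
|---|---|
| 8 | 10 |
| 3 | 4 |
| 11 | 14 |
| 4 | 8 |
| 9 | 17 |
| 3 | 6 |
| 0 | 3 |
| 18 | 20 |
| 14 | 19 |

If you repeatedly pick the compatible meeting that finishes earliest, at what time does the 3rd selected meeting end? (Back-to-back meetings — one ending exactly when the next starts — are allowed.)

8

By end time: (0,3), (3,4), (3,6), (4,8), (8,10), (11,14), (9,17), (14,19), (18,20).
Pick (0,3); next start ≥ 3 → (3,4); next start ≥ 4 → (4,8); next start ≥ 8 → (8,10); next start ≥ 10 → (11,14); next start ≥ 14 → (14,19).
Selected: (0,3) (3,4) (4,8) (8,10) (11,14) (14,19)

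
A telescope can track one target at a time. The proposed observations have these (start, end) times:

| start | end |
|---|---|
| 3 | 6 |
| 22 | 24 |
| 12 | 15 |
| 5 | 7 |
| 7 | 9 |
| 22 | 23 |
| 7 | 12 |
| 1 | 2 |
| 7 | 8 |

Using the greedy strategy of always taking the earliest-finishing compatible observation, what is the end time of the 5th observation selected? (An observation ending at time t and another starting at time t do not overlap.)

Sorted by end: (1,2)  (3,6)  (5,7)  (7,8)  (7,9)  (7,12)  (12,15)  (22,23)  (22,24)
take (1,2); take (3,6); skip (5,7); take (7,8); skip (7,9); skip (7,12); take (12,15); take (22,23).
Selected: (1,2) (3,6) (7,8) (12,15) (22,23)

23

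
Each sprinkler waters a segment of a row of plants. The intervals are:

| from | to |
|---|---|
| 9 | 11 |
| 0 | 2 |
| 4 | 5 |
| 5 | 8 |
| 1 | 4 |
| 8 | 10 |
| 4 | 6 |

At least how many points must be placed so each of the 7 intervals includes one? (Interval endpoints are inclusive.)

3

Process intervals by earliest right end; each time one isn't hit yet, stab at its right endpoint.
By right end: [0,2]  [1,4]  [4,5]  [4,6]  [5,8]  [8,10]  [9,11]
[0,2] uncovered → point at 2; [4,5] uncovered → point at 5; [8,10] uncovered → point at 10.
Points: 2, 5, 10 (3 total).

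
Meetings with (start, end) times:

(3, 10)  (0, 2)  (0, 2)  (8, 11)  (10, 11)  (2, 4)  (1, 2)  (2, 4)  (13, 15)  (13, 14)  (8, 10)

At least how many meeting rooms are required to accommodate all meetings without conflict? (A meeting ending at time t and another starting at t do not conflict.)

3

Events (time:±→running): 0:+→1 0:+→2 1:+→3 … peak 3.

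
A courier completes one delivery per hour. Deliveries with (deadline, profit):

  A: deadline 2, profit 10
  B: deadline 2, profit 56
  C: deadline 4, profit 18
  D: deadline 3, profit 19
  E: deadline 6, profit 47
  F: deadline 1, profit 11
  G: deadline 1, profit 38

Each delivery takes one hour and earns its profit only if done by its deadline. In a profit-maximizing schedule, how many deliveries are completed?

Sort by profit descending; place each in the latest free slot ≤ its deadline.
By profit: B(d2,56), E(d6,47), G(d1,38), D(d3,19), C(d4,18), F(d1,11), A(d2,10)
B→slot 2; E→slot 6; G→slot 1; D→slot 3; C→slot 4; F skipped; A skipped.
5 of 7 scheduled.

5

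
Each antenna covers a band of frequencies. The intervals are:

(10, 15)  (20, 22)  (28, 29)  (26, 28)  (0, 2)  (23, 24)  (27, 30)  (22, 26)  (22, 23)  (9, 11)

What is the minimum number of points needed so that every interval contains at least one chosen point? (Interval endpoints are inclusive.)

Sorted: [0,2] [9,11] [10,15] [20,22] [22,23] [23,24] [22,26] [26,28] [28,29] [27,30]
{[0,2]} hit by 2; {[9,11],[10,15]} hit by 11; {[20,22],[22,23]} hit by 22; {[23,24],[22,26]} hit by 24; {[26,28],[28,29],[27,30]} hit by 28.
Points: 2, 11, 22, 24, 28 (5 total).

5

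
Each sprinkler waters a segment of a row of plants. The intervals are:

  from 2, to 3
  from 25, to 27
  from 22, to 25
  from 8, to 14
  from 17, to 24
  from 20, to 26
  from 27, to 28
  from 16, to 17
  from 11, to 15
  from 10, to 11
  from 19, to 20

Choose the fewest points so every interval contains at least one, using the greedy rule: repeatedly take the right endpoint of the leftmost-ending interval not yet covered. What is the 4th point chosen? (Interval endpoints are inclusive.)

Sorted: [2,3] [10,11] [8,14] [11,15] [16,17] [19,20] [17,24] [22,25] [20,26] [25,27] [27,28]
{[2,3]} hit by 3; {[10,11],[8,14],[11,15]} hit by 11; {[16,17]} hit by 17; {[19,20],[17,24]} hit by 20; {[22,25],[20,26],[25,27]} hit by 25; {[27,28]} hit by 28.
Points: 3, 11, 17, 20, 25, 28 (6 total).

20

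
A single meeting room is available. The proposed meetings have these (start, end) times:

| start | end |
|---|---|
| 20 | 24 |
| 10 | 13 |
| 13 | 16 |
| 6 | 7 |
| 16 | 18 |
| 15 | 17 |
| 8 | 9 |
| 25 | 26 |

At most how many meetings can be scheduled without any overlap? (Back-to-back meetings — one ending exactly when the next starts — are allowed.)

Sorted by end: (6,7)  (8,9)  (10,13)  (13,16)  (15,17)  (16,18)  (20,24)  (25,26)
take (6,7); take (8,9); take (10,13); take (13,16); take (16,18); take (20,24); take (25,26).
Selected 7 meetings.

7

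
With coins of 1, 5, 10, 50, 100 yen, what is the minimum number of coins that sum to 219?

Greedy: take as many of the largest coin as possible, then repeat with the remainder.
219 − 2×100→19 − 1×10→9 − 1×5→4 − 4×1→0
Total coins = 2 + 1 + 1 + 4 = 8

8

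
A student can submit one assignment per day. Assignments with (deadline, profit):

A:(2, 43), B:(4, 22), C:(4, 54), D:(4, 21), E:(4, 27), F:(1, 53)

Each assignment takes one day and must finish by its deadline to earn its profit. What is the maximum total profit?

By profit: C(d4,54), F(d1,53), A(d2,43), E(d4,27), B(d4,22), D(d4,21)
C→slot 4; F→slot 1; A→slot 2; E→slot 3; B skipped; D skipped.
Profit = 53 + 43 + 27 + 54 = 177

177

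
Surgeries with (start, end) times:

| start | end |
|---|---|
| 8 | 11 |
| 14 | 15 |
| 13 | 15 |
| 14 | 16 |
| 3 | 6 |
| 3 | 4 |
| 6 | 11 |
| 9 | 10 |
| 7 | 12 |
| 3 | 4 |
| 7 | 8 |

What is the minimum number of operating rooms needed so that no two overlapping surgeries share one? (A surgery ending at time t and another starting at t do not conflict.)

4

Count concurrent intervals with a sweep; the peak is the room count.
starts: [3, 3, 3, 6, 7, 7, 8, 9, 13, 14, 14]
ends:   [4, 4, 6, 8, 10, 11, 11, 12, 15, 15, 16]
s3→1 s3→2 s3→3 e4→2 e4→1 e6→0 s6→1 s7→2 s7→3 e8→2 s8→3 s9→4  — peak 4.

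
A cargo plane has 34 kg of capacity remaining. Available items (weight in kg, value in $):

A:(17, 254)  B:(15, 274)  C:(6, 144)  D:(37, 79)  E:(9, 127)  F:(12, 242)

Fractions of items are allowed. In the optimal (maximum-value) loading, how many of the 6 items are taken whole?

Greedy by value/weight ratio, highest first.
Ratios (sorted): C 24.00, F 20.17, B 18.27, A 14.94, E 14.11, D 2.14
take C (6 @ 144); take F (12 @ 242); take B (15 @ 274); take 1/17 of A → 14.94. Capacity used 34/34.
3 item(s) taken whole; one partial (take 1/17 of A).

3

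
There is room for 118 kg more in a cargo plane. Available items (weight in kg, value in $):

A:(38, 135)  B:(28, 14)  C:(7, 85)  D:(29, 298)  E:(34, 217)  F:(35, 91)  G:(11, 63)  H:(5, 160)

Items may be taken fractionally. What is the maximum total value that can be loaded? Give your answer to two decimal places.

936.68

Ratios (sorted): H 32.00, C 12.14, D 10.28, E 6.38, G 5.73, A 3.55, F 2.60, B 0.50
take H (5 @ 160); take C (7 @ 85); take D (29 @ 298); take E (34 @ 217); take G (11 @ 63); take 32/38 of A → 113.68. Capacity used 118/118.
Total value = 936.68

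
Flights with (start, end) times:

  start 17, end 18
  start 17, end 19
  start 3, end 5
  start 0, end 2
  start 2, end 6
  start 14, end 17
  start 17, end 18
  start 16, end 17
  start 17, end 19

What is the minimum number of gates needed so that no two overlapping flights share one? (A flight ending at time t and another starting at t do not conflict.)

4

Count concurrent intervals with a sweep; the peak is the room count.
starts: [0, 2, 3, 14, 16, 17, 17, 17, 17]
ends:   [2, 5, 6, 17, 17, 18, 18, 19, 19]
s0→1 e2→0 s2→1 s3→2 e5→1 e6→0 s14→1 s16→2 e17→1 e17→0 s17→1 s17→2 s17→3 s17→4  — peak 4.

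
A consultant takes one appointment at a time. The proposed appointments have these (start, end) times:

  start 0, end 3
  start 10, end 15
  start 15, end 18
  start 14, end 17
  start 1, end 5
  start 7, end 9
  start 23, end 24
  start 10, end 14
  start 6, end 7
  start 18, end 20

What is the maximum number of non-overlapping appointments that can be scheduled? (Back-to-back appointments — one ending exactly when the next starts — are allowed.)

Order by finish time; keep every interval that doesn't clash with the previous kept one.
By end time: (0,3), (1,5), (6,7), (7,9), (10,14), (10,15), (14,17), (15,18), (18,20), (23,24).
Pick (0,3); next start ≥ 3 → (6,7); next start ≥ 7 → (7,9); next start ≥ 9 → (10,14); next start ≥ 14 → (14,17); next start ≥ 17 → (18,20); next start ≥ 20 → (23,24).
Selected 7 appointments.

7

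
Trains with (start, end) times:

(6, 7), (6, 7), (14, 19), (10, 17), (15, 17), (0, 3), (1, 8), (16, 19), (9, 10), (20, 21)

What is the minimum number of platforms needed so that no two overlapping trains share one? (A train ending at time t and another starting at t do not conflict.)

Count concurrent intervals with a sweep; the peak is the room count.
Events (time:±→running): 0:+→1 1:+→2 3:-→1 6:+→2 6:+→3 7:-→2 7:-→1 8:-→0 9:+→1 10:-→0 10:+→1 14:+→2 15:+→3 16:+→4 … peak 4.

4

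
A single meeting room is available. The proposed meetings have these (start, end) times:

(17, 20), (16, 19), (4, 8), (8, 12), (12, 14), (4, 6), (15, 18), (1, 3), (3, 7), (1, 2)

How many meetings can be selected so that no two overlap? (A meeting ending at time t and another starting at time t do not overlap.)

5

Sort by end time and greedily take each interval whose start is ≥ the last chosen end.
Sorted by end: (1,2)  (1,3)  (4,6)  (3,7)  (4,8)  (8,12)  (12,14)  (15,18)  (16,19)  (17,20)
take (1,2); skip (1,3); take (4,6); take (8,12); take (12,14); take (15,18); skip (16,19).
Selected 5 meetings.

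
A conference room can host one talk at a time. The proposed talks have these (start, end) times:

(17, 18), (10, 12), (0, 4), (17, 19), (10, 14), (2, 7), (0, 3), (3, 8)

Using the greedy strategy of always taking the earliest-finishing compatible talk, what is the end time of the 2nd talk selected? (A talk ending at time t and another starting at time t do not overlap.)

8

Sorted by end: (0,3)  (0,4)  (2,7)  (3,8)  (10,12)  (10,14)  (17,18)  (17,19)
take (0,3); skip (2,7); take (3,8); take (10,12); take (17,18); skip (17,19).
Selected: (0,3) (3,8) (10,12) (17,18)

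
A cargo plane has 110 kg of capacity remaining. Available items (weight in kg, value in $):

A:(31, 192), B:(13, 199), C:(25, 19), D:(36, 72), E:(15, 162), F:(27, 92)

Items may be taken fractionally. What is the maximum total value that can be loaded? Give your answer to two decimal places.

693.00

Order: B (199/13=15.31) > E (162/15=10.80) > A (192/31=6.19) > F (92/27=3.41) > D (72/36=2.00) > C (19/25=0.76)
Fill: take B (13 @ 199) → take E (15 @ 162) → take A (31 @ 192) → take F (27 @ 92) → take 24/36 of D → 48.00; 110/110 used.
Total value = 693.00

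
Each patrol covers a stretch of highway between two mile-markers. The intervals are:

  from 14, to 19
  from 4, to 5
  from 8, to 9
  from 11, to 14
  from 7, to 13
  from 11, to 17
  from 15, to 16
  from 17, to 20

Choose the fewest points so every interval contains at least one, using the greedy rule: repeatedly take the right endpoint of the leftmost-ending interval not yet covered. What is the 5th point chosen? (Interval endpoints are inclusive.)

20

By right end: [4,5]  [8,9]  [7,13]  [11,14]  [15,16]  [11,17]  [14,19]  [17,20]
[4,5] uncovered → point at 5; [8,9] uncovered → point at 9; [11,14] uncovered → point at 14; [15,16] uncovered → point at 16; [17,20] uncovered → point at 20.
Points: 5, 9, 14, 16, 20 (5 total).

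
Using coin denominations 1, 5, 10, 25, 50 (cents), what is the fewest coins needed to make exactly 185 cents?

5

Greedy: take as many of the largest coin as possible, then repeat with the remainder.
185 − 3×50→35 − 1×25→10 − 1×10→0
Total coins = 3 + 1 + 1 = 5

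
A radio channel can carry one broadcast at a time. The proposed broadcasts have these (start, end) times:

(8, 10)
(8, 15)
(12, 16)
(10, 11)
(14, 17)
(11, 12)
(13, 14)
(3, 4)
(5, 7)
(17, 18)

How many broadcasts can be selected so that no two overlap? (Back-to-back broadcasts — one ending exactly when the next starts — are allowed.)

8

By end time: (3,4), (5,7), (8,10), (10,11), (11,12), (13,14), (8,15), (12,16), (14,17), (17,18).
Pick (3,4); next start ≥ 4 → (5,7); next start ≥ 7 → (8,10); next start ≥ 10 → (10,11); next start ≥ 11 → (11,12); next start ≥ 12 → (13,14); next start ≥ 14 → (14,17); next start ≥ 17 → (17,18).
Selected 8 broadcasts.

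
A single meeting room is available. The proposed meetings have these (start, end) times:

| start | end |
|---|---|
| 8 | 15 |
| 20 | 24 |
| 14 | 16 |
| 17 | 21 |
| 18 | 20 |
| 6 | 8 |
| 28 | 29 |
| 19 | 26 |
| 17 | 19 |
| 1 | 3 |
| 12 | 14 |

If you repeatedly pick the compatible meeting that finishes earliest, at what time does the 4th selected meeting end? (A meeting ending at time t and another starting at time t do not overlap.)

Sort by end time and greedily take each interval whose start is ≥ the last chosen end.
Sorted by end: (1,3)  (6,8)  (12,14)  (8,15)  (14,16)  (17,19)  (18,20)  (17,21)  (20,24)  (19,26)  (28,29)
take (1,3); take (6,8); take (12,14); take (14,16); take (17,19); take (20,24); take (28,29).
Selected: (1,3) (6,8) (12,14) (14,16) (17,19) (20,24) (28,29)

16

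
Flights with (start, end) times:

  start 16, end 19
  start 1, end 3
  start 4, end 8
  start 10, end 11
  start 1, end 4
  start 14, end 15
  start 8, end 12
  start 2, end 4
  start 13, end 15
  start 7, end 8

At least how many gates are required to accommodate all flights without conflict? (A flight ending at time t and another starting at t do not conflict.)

3

Count concurrent intervals with a sweep; the peak is the room count.
Events (time:±→running): 1:+→1 1:+→2 2:+→3 … peak 3.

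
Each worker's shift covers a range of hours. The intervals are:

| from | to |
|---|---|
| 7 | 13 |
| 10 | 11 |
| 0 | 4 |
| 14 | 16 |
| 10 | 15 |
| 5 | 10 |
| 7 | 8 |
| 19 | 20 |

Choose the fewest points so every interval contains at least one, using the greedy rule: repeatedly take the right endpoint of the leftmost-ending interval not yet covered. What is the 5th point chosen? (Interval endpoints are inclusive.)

Process intervals by earliest right end; each time one isn't hit yet, stab at its right endpoint.
Sorted: [0,4] [7,8] [5,10] [10,11] [7,13] [10,15] [14,16] [19,20]
{[0,4]} hit by 4; {[7,8],[5,10]} hit by 8; {[10,11],[7,13],[10,15]} hit by 11; {[14,16]} hit by 16; {[19,20]} hit by 20.
Points: 4, 8, 11, 16, 20 (5 total).

20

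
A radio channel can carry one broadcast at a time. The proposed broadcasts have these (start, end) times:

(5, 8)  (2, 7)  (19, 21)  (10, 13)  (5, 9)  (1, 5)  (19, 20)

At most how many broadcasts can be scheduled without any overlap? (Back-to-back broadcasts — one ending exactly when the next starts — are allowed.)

4

Sorted by end: (1,5)  (2,7)  (5,8)  (5,9)  (10,13)  (19,20)  (19,21)
take (1,5); take (5,8); skip (5,9); take (10,13); take (19,20).
Selected 4 broadcasts.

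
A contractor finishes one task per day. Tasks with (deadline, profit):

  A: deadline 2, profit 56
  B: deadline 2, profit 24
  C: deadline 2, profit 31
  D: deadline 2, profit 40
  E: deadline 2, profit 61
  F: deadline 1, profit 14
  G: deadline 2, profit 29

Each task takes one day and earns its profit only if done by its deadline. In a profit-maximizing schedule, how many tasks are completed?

2

Profit order: E=61 A=56 D=40 C=31 G=29 B=24 F=14
Assign: E→slot 2, A→slot 1, D skipped, C skipped, G skipped, B skipped, F skipped.
Slots: [1:A] [2:E]
2 of 7 scheduled.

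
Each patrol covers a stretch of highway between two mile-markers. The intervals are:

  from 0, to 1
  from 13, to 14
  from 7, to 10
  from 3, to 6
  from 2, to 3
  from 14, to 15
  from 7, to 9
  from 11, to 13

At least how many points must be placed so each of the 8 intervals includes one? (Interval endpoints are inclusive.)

By right end: [0,1]  [2,3]  [3,6]  [7,9]  [7,10]  [11,13]  [13,14]  [14,15]
[0,1] uncovered → point at 1; [2,3] uncovered → point at 3; [7,9] uncovered → point at 9; [11,13] uncovered → point at 13; [14,15] uncovered → point at 15.
Points: 1, 3, 9, 13, 15 (5 total).

5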